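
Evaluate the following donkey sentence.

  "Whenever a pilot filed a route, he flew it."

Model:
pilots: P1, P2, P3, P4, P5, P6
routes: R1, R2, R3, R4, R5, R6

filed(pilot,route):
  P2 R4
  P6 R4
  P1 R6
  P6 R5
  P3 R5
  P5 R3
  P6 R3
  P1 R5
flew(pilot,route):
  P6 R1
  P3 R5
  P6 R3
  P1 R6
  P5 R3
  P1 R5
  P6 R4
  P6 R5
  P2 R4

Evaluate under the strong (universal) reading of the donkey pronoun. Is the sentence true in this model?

"it" takes "a route" as antecedent — a donkey pronoun bound across the clause boundary.
Strong reading: for every (p,r) with filed(p,r), flew(p,r).
Restrictor pairs: (P1,R5) ✓  (P1,R6) ✓  (P2,R4) ✓  (P3,R5) ✓  (P5,R3) ✓  (P6,R3) ✓  (P6,R4) ✓  (P6,R5) ✓
Every restrictor pair satisfies the scope.

True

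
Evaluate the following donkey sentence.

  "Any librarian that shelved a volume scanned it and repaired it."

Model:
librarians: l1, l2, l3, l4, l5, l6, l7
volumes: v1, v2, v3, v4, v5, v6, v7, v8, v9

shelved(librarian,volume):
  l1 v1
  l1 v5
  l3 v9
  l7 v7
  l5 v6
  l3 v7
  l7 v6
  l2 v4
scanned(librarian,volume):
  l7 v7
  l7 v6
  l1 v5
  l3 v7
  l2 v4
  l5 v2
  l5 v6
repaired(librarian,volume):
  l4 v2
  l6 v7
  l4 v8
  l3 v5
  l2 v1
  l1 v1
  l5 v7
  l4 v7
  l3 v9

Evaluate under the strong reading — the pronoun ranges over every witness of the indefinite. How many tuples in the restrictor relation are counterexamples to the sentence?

"it" takes "a volume" as antecedent — a donkey pronoun bound across the clause boundary.
Strong reading: for every (l,v) with shelved(l,v), scanned(l,v) ∧ repaired(l,v).
Restrictor pairs: (l1,v1) ✗  (l1,v5) ✗  (l2,v4) ✗  (l3,v7) ✗  (l3,v9) ✗  (l5,v6) ✗  (l7,v6) ✗  (l7,v7) ✗
Counterexamples (restrictor pairs failing the scope): 8.

8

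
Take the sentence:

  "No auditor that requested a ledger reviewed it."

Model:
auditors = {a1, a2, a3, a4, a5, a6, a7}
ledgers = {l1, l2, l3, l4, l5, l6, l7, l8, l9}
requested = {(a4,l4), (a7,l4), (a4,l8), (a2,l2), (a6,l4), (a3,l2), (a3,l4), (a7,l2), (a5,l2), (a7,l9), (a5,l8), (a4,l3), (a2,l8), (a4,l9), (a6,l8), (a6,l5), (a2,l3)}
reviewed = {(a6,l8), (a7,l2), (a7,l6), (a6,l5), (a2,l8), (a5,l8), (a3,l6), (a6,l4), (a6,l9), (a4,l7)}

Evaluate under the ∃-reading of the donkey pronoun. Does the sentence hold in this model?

"it" takes "a ledger" as antecedent — a donkey pronoun bound across the clause boundary.
Truth condition: for no (a,l) with requested(a,l) does reviewed(a,l) hold.
Restrictor pairs — does the scope hold? (a2,l2):fails  (a2,l3):fails  (a2,l8):holds  (a3,l2):fails  (a3,l4):fails  (a4,l3):fails  (a4,l4):fails  (a4,l8):fails  (a4,l9):fails  (a5,l2):fails  (a5,l8):holds  (a6,l4):holds  (a6,l5):holds  (a6,l8):holds  (a7,l2):holds  (a7,l4):fails  (a7,l9):fails
Scope holds for 6 pair(s), so the sentence is false.

False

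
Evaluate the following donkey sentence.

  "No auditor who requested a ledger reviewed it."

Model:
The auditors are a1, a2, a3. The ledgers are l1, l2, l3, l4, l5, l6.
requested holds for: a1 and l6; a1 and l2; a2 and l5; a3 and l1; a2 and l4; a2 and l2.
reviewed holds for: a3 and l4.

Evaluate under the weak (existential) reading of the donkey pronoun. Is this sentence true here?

True

"it" takes "a ledger" as antecedent — a donkey pronoun bound across the clause boundary.
Truth condition: for no (a,l) with requested(a,l) does reviewed(a,l) hold.
Restrictor pairs — does the scope hold? (a1,l2):fails  (a1,l6):fails  (a2,l2):fails  (a2,l4):fails  (a2,l5):fails  (a3,l1):fails
Scope holds for no restrictor pair, so the sentence is true.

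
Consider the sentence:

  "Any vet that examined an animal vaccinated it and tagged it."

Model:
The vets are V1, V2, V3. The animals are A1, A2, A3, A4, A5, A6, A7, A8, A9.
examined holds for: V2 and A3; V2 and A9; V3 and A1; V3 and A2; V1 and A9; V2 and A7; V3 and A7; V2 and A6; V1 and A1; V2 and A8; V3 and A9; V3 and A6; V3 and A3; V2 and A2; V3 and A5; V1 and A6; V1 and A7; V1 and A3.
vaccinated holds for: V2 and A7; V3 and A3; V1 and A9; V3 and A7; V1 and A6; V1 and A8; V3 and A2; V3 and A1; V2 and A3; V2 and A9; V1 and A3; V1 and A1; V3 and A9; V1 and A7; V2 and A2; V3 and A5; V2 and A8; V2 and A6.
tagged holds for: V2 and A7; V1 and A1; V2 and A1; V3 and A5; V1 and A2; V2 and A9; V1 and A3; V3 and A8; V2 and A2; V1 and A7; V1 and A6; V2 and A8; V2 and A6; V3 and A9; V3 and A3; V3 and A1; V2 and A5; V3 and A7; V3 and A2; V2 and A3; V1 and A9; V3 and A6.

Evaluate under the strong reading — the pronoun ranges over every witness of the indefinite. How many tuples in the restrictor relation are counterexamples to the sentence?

1

"it" takes "an animal" as antecedent — a donkey pronoun bound across the clause boundary.
Strong reading: for every (v,a) with examined(v,a), vaccinated(v,a) ∧ tagged(v,a).
Restrictor pairs: (V1,A1) ✓  (V1,A3) ✓  (V1,A6) ✓  (V1,A7) ✓  (V1,A9) ✓  (V2,A2) ✓  (V2,A3) ✓  (V2,A6) ✓  (V2,A7) ✓  (V2,A8) ✓  (V2,A9) ✓  (V3,A1) ✓  (V3,A2) ✓  (V3,A3) ✓  (V3,A5) ✓  (V3,A6) ✗  (V3,A7) ✓  (V3,A9) ✓
Counterexamples (restrictor pairs failing the scope): 1.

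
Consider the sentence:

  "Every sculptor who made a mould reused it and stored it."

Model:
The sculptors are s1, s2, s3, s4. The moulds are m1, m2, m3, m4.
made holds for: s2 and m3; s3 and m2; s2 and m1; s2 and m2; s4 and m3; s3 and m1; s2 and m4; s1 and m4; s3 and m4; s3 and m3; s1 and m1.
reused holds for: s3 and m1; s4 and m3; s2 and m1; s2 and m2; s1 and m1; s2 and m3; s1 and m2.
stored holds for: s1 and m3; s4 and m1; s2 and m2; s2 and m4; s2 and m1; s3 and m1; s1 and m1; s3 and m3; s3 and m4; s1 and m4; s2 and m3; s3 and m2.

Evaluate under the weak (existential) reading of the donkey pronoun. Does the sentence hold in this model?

"it" takes "a mould" as antecedent — a donkey pronoun bound across the clause boundary.
Weak reading: every sculptor s with some made-mould has at least one made-mould m such that reused(s,m) ∧ stored(s,m).
Per sculptor: s1:✓  s2:✓  s3:✓  s4:✗
s4 has no witness among its made-moulds.

False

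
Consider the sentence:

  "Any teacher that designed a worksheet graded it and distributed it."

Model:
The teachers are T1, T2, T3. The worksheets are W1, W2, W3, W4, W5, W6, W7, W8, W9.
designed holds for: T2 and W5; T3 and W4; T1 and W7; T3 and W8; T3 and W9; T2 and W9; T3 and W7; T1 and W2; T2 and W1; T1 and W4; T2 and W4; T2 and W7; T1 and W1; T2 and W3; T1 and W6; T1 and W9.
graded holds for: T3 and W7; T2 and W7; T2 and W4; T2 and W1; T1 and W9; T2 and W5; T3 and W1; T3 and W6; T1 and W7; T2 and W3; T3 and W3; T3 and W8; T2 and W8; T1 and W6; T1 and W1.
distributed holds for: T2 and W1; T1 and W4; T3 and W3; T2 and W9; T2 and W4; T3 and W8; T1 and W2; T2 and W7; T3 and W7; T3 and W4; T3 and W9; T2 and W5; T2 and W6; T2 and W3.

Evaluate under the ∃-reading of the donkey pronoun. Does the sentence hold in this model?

False

"it" takes "a worksheet" as antecedent — a donkey pronoun bound across the clause boundary.
Weak reading: every teacher t with some designed-worksheet has at least one designed-worksheet w such that graded(t,w) ∧ distributed(t,w).
Per teacher: T1:✗  T2:✓  T3:✓
T1 has no witness among its designed-worksheets.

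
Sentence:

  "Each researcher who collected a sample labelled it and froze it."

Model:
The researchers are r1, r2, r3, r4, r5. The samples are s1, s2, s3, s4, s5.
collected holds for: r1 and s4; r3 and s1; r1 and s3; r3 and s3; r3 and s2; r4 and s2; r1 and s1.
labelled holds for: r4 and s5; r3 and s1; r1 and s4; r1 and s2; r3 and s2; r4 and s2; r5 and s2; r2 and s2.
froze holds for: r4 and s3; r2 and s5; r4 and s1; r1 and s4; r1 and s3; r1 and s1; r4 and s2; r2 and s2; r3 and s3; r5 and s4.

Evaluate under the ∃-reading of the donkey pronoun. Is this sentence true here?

False

"it" takes "a sample" as antecedent — a donkey pronoun bound across the clause boundary.
Weak reading: every researcher r with some collected-sample has at least one collected-sample s such that labelled(r,s) ∧ froze(r,s).
Per researcher: r1:✓  r3:✗  r4:✓
r3 has no witness among its collected-samples.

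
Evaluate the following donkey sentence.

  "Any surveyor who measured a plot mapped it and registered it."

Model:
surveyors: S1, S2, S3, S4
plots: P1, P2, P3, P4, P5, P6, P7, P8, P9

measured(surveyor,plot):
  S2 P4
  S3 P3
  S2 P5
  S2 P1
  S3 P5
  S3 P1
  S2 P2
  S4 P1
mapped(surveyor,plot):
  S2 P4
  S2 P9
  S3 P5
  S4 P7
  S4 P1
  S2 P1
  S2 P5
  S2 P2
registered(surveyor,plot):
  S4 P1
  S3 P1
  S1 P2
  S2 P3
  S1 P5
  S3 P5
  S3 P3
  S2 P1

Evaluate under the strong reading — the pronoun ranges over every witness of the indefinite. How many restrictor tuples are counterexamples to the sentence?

5

"it" takes "a plot" as antecedent — a donkey pronoun bound across the clause boundary.
Strong reading: for every (s,p) with measured(s,p), mapped(s,p) ∧ registered(s,p).
Restrictor pairs: (S2,P1) ✓  (S2,P2) ✗  (S2,P4) ✗  (S2,P5) ✗  (S3,P1) ✗  (S3,P3) ✗  (S3,P5) ✓  (S4,P1) ✓
Counterexamples (restrictor pairs failing the scope): 5.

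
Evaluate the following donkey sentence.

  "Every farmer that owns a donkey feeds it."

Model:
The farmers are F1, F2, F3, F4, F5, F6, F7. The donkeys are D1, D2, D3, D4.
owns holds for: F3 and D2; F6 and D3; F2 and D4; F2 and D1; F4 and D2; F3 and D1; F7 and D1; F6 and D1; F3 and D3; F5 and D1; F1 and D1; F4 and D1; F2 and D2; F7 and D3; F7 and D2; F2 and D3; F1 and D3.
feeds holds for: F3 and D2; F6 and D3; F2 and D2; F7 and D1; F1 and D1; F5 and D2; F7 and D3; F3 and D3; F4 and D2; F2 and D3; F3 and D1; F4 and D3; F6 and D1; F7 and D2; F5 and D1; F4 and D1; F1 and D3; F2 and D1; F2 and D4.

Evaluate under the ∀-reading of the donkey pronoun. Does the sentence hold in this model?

"it" takes "a donkey" as antecedent — a donkey pronoun bound across the clause boundary.
Strong reading: for every (f,d) with owns(f,d), feeds(f,d).
Restrictor pairs: (F1,D1) ✓  (F1,D3) ✓  (F2,D1) ✓  (F2,D2) ✓  (F2,D3) ✓  (F2,D4) ✓  (F3,D1) ✓  (F3,D2) ✓  (F3,D3) ✓  (F4,D1) ✓  (F4,D2) ✓  (F5,D1) ✓  (F6,D1) ✓  (F6,D3) ✓  (F7,D1) ✓  (F7,D2) ✓  (F7,D3) ✓
Every restrictor pair satisfies the scope.

True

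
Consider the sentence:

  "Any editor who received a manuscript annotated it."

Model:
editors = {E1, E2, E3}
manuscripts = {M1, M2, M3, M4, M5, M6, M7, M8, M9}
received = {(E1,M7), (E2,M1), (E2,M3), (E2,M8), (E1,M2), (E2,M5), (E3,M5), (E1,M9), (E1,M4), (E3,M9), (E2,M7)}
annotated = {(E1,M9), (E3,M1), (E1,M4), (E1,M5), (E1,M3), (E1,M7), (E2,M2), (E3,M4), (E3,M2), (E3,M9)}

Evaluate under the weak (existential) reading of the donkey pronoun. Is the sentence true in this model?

False

"it" takes "a manuscript" as antecedent — a donkey pronoun bound across the clause boundary.
Weak reading: every editor e with some received-manuscript has at least one received-manuscript m such that annotated(e,m).
Per editor: E1:✓  E2:✗  E3:✓
E2 has no witness among its received-manuscripts.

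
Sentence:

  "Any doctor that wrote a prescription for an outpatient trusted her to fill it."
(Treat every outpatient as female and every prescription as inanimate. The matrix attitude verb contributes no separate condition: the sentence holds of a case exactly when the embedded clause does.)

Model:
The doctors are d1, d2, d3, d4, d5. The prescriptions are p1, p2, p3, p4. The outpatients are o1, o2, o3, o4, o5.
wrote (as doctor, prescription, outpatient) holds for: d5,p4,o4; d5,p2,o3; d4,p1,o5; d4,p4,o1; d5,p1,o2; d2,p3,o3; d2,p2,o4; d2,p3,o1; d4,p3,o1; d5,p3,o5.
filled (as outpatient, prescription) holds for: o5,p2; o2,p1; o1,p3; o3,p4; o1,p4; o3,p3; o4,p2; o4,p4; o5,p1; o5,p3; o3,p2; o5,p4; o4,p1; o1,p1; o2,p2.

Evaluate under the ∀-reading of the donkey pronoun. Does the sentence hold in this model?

"her" takes "an outpatient" as antecedent and "it" takes "a prescription"; both are donkey pronouns co-varying with the restrictor.
Strong reading: for every (d,p,o) with wrote(d,p,o), filled(o,p).
Restrictor triples: (d2,p2,o4)→filled(o4,p2) ✓  (d2,p3,o1)→filled(o1,p3) ✓  (d2,p3,o3)→filled(o3,p3) ✓  (d4,p1,o5)→filled(o5,p1) ✓  (d4,p3,o1)→filled(o1,p3) ✓  (d4,p4,o1)→filled(o1,p4) ✓  (d5,p1,o2)→filled(o2,p1) ✓  (d5,p2,o3)→filled(o3,p2) ✓  (d5,p3,o5)→filled(o5,p3) ✓  (d5,p4,o4)→filled(o4,p4) ✓
Every restrictor triple satisfies the scope.

True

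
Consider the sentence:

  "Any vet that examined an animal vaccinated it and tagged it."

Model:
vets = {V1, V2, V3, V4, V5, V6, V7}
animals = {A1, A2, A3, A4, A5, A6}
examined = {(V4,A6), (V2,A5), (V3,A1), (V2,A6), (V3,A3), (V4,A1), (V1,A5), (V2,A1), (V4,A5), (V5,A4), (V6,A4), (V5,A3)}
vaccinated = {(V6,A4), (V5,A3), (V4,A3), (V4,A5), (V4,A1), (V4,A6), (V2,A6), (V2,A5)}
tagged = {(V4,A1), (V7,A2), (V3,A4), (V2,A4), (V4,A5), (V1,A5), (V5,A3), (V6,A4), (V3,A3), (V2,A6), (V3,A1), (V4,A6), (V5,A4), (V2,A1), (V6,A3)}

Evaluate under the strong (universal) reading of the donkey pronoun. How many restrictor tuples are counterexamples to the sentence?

6

"it" takes "an animal" as antecedent — a donkey pronoun bound across the clause boundary.
Strong reading: for every (v,a) with examined(v,a), vaccinated(v,a) ∧ tagged(v,a).
Restrictor pairs: (V1,A5) ✗  (V2,A1) ✗  (V2,A5) ✗  (V2,A6) ✓  (V3,A1) ✗  (V3,A3) ✗  (V4,A1) ✓  (V4,A5) ✓  (V4,A6) ✓  (V5,A3) ✓  (V5,A4) ✗  (V6,A4) ✓
Counterexamples (restrictor pairs failing the scope): 6.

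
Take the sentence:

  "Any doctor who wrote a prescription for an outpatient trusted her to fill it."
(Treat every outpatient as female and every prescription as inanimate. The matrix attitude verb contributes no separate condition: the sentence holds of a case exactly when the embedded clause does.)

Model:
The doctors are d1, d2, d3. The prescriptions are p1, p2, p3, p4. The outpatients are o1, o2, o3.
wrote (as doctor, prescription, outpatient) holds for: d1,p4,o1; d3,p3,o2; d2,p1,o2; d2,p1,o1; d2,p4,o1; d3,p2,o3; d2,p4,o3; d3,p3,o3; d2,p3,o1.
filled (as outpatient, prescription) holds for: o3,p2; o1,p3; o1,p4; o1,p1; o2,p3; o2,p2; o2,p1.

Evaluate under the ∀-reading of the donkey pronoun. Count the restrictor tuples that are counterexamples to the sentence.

2

"her" takes "an outpatient" as antecedent and "it" takes "a prescription"; both are donkey pronouns co-varying with the restrictor.
Strong reading: for every (d,p,o) with wrote(d,p,o), filled(o,p).
Restrictor triples: (d1,p4,o1)→filled(o1,p4) ✓  (d2,p1,o1)→filled(o1,p1) ✓  (d2,p1,o2)→filled(o2,p1) ✓  (d2,p3,o1)→filled(o1,p3) ✓  (d2,p4,o1)→filled(o1,p4) ✓  (d2,p4,o3)→filled(o3,p4) ✗  (d3,p2,o3)→filled(o3,p2) ✓  (d3,p3,o2)→filled(o2,p3) ✓  (d3,p3,o3)→filled(o3,p3) ✗
Counterexamples (restrictor triples failing the scope): 2.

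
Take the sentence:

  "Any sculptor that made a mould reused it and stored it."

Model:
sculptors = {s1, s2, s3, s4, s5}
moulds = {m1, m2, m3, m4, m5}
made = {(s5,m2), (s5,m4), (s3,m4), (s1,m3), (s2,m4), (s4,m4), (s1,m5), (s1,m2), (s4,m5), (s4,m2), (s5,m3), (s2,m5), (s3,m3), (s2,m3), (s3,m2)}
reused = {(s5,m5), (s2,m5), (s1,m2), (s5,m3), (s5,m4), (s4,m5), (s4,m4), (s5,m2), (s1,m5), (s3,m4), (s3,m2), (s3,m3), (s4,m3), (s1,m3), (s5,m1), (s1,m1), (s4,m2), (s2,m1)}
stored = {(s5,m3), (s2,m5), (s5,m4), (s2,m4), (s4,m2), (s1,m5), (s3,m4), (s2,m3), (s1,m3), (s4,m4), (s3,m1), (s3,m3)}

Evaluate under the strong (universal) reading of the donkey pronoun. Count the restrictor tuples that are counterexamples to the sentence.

6

"it" takes "a mould" as antecedent — a donkey pronoun bound across the clause boundary.
Strong reading: for every (s,m) with made(s,m), reused(s,m) ∧ stored(s,m).
Restrictor pairs: (s1,m2) ✗  (s1,m3) ✓  (s1,m5) ✓  (s2,m3) ✗  (s2,m4) ✗  (s2,m5) ✓  (s3,m2) ✗  (s3,m3) ✓  (s3,m4) ✓  (s4,m2) ✓  (s4,m4) ✓  (s4,m5) ✗  (s5,m2) ✗  (s5,m3) ✓  (s5,m4) ✓
Counterexamples (restrictor pairs failing the scope): 6.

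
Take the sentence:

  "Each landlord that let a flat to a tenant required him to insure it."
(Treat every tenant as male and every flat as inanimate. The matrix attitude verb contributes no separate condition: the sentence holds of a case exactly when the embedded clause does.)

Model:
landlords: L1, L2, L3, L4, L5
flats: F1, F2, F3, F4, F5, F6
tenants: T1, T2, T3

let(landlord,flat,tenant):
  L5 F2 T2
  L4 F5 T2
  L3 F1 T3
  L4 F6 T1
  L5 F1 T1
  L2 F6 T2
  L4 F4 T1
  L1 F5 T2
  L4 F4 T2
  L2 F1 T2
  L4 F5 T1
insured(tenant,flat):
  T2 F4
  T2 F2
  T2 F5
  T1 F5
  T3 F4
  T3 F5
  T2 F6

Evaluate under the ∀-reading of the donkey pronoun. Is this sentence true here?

"him" takes "a tenant" as antecedent and "it" takes "a flat"; both are donkey pronouns co-varying with the restrictor.
Strong reading: for every (l,f,t) with let(l,f,t), insured(t,f).
Restrictor triples: (L1,F5,T2)→insured(T2,F5) ✓  (L2,F1,T2)→insured(T2,F1) ✗  (L2,F6,T2)→insured(T2,F6) ✓  (L3,F1,T3)→insured(T3,F1) ✗  (L4,F4,T1)→insured(T1,F4) ✗  (L4,F4,T2)→insured(T2,F4) ✓  (L4,F5,T1)→insured(T1,F5) ✓  (L4,F5,T2)→insured(T2,F5) ✓  (L4,F6,T1)→insured(T1,F6) ✗  (L5,F1,T1)→insured(T1,F1) ✗  (L5,F2,T2)→insured(T2,F2) ✓
Counterexample: (L2,F1,T2) — insured(T2,F1) does not hold.

False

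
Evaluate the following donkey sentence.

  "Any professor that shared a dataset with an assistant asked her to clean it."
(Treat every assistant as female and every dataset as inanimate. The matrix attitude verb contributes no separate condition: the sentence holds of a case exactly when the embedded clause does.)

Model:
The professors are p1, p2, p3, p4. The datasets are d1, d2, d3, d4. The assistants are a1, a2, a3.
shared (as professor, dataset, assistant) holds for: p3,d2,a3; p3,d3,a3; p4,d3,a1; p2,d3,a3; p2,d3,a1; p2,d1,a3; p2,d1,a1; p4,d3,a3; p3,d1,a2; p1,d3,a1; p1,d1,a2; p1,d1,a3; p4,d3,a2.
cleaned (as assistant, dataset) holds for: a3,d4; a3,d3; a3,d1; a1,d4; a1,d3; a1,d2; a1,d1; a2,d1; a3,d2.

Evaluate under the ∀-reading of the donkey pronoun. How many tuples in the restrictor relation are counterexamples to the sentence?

1

"her" takes "an assistant" as antecedent and "it" takes "a dataset"; both are donkey pronouns co-varying with the restrictor.
Strong reading: for every (p,d,a) with shared(p,d,a), cleaned(a,d).
Restrictor triples: (p1,d1,a2)→cleaned(a2,d1) ✓  (p1,d1,a3)→cleaned(a3,d1) ✓  (p1,d3,a1)→cleaned(a1,d3) ✓  (p2,d1,a1)→cleaned(a1,d1) ✓  (p2,d1,a3)→cleaned(a3,d1) ✓  (p2,d3,a1)→cleaned(a1,d3) ✓  (p2,d3,a3)→cleaned(a3,d3) ✓  (p3,d1,a2)→cleaned(a2,d1) ✓  (p3,d2,a3)→cleaned(a3,d2) ✓  (p3,d3,a3)→cleaned(a3,d3) ✓  (p4,d3,a1)→cleaned(a1,d3) ✓  (p4,d3,a2)→cleaned(a2,d3) ✗  (p4,d3,a3)→cleaned(a3,d3) ✓
Counterexamples (restrictor triples failing the scope): 1.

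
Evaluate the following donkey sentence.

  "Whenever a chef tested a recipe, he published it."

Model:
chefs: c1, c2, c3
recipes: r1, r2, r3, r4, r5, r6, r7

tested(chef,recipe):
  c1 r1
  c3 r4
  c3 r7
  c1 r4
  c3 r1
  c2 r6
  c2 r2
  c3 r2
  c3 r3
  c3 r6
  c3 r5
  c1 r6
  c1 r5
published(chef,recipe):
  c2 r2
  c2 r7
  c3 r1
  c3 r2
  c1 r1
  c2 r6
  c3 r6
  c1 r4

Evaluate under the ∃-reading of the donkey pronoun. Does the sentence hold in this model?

True

"it" takes "a recipe" as antecedent — a donkey pronoun bound across the clause boundary.
Weak reading: every chef c with some tested-recipe has at least one tested-recipe r such that published(c,r).
Per chef: c1:✓  c2:✓  c3:✓
Every chef in the restrictor has a witness.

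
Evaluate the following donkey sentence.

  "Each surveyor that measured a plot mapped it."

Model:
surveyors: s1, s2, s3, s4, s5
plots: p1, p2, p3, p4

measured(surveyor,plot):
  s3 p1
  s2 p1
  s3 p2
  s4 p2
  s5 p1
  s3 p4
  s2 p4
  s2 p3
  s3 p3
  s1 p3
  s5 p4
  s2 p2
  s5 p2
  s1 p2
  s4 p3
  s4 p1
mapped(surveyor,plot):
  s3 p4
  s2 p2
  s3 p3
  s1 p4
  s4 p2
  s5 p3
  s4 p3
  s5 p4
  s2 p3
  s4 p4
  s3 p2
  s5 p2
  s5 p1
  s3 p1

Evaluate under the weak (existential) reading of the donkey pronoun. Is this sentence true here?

False

"it" takes "a plot" as antecedent — a donkey pronoun bound across the clause boundary.
Weak reading: every surveyor s with some measured-plot has at least one measured-plot p such that mapped(s,p).
Per surveyor: s1:✗  s2:✓  s3:✓  s4:✓  s5:✓
s1 has no witness among its measured-plots.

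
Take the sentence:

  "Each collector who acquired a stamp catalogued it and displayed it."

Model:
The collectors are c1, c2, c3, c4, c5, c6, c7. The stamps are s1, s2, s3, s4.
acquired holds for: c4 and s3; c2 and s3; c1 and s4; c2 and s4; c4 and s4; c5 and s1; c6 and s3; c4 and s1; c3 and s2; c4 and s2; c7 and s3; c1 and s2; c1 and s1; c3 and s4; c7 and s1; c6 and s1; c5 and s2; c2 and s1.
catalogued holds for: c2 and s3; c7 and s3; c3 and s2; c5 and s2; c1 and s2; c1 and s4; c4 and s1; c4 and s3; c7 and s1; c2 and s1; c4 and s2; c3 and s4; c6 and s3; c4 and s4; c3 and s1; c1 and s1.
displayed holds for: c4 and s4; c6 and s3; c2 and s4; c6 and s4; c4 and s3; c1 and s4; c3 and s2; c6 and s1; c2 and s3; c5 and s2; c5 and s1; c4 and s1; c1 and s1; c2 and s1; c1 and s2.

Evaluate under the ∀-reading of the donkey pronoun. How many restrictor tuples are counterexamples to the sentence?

7

"it" takes "a stamp" as antecedent — a donkey pronoun bound across the clause boundary.
Strong reading: for every (c,s) with acquired(c,s), catalogued(c,s) ∧ displayed(c,s).
Restrictor pairs: (c1,s1) ✓  (c1,s2) ✓  (c1,s4) ✓  (c2,s1) ✓  (c2,s3) ✓  (c2,s4) ✗  (c3,s2) ✓  (c3,s4) ✗  (c4,s1) ✓  (c4,s2) ✗  (c4,s3) ✓  (c4,s4) ✓  (c5,s1) ✗  (c5,s2) ✓  (c6,s1) ✗  (c6,s3) ✓  (c7,s1) ✗  (c7,s3) ✗
Counterexamples (restrictor pairs failing the scope): 7.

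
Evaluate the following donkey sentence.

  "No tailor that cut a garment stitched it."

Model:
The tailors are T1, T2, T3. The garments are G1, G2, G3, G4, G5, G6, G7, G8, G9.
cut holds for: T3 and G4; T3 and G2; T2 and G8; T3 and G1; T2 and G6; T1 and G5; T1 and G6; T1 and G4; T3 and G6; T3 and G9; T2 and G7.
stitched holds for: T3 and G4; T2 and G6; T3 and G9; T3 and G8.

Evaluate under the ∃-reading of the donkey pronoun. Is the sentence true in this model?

False

"it" takes "a garment" as antecedent — a donkey pronoun bound across the clause boundary.
Truth condition: for no (t,g) with cut(t,g) does stitched(t,g) hold.
Restrictor pairs — does the scope hold? (T1,G4):fails  (T1,G5):fails  (T1,G6):fails  (T2,G6):holds  (T2,G7):fails  (T2,G8):fails  (T3,G1):fails  (T3,G2):fails  (T3,G4):holds  (T3,G6):fails  (T3,G9):holds
Scope holds for 3 pair(s), so the sentence is false.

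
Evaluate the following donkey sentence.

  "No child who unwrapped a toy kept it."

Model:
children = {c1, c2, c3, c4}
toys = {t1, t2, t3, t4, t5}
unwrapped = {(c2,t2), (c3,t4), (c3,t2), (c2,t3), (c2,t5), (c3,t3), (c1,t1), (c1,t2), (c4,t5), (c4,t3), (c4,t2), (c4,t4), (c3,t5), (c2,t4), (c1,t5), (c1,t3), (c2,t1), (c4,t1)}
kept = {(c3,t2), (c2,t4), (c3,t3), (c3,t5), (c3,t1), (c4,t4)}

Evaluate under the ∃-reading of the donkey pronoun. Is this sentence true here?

"it" takes "a toy" as antecedent — a donkey pronoun bound across the clause boundary.
Truth condition: for no (c,t) with unwrapped(c,t) does kept(c,t) hold.
Restrictor pairs — does the scope hold? (c1,t1):fails  (c1,t2):fails  (c1,t3):fails  (c1,t5):fails  (c2,t1):fails  (c2,t2):fails  (c2,t3):fails  (c2,t4):holds  (c2,t5):fails  (c3,t2):holds  (c3,t3):holds  (c3,t4):fails  (c3,t5):holds  (c4,t1):fails  (c4,t2):fails  (c4,t3):fails  (c4,t4):holds  (c4,t5):fails
Scope holds for 5 pair(s), so the sentence is false.

False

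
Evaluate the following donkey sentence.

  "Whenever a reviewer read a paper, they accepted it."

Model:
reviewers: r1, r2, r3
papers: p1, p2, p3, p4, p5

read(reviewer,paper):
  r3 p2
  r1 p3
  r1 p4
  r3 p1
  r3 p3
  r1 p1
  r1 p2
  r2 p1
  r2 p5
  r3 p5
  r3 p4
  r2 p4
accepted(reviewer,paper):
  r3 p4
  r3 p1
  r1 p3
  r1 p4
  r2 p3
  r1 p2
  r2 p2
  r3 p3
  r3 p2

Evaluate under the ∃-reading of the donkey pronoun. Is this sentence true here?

"it" takes "a paper" as antecedent — a donkey pronoun bound across the clause boundary.
Weak reading: every reviewer r with some read-paper has at least one read-paper p such that accepted(r,p).
Per reviewer: r1:✓  r2:✗  r3:✓
r2 has no witness among its read-papers.

False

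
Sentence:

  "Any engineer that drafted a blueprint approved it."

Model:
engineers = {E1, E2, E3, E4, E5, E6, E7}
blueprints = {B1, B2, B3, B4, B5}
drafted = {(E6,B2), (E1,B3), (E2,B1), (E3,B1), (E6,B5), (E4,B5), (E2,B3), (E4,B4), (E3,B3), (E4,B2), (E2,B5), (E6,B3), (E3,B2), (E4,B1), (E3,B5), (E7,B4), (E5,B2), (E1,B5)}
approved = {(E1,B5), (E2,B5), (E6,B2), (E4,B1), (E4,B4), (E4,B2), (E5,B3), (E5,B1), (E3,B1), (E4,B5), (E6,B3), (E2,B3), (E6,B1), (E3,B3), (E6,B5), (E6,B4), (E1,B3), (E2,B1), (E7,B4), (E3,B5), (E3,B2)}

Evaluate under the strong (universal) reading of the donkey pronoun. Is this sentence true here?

False

"it" takes "a blueprint" as antecedent — a donkey pronoun bound across the clause boundary.
Strong reading: for every (e,b) with drafted(e,b), approved(e,b).
Restrictor pairs: (E1,B3) ✓  (E1,B5) ✓  (E2,B1) ✓  (E2,B3) ✓  (E2,B5) ✓  (E3,B1) ✓  (E3,B2) ✓  (E3,B3) ✓  (E3,B5) ✓  (E4,B1) ✓  (E4,B2) ✓  (E4,B4) ✓  (E4,B5) ✓  (E5,B2) ✗  (E6,B2) ✓  (E6,B3) ✓  (E6,B5) ✓  (E7,B4) ✓
Counterexample: (E5,B2) is in drafted but fails the scope.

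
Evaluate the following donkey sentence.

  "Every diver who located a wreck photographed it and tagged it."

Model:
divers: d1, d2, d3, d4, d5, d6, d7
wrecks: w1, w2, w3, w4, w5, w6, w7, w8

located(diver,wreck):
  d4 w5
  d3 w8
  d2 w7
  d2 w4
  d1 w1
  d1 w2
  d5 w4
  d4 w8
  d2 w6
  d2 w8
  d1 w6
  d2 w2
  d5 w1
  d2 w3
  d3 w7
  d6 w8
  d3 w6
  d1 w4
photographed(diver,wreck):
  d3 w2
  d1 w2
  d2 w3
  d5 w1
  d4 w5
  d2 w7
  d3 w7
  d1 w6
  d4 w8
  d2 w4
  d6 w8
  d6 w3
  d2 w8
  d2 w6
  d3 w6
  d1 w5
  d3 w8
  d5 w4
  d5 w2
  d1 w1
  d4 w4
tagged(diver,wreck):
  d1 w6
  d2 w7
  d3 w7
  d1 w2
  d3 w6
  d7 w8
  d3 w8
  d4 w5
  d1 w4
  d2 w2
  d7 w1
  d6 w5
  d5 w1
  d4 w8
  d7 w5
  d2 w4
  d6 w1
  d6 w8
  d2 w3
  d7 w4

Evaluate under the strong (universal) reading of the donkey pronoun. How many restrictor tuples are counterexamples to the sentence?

"it" takes "a wreck" as antecedent — a donkey pronoun bound across the clause boundary.
Strong reading: for every (d,w) with located(d,w), photographed(d,w) ∧ tagged(d,w).
Restrictor pairs: (d1,w1) ✗  (d1,w2) ✓  (d1,w4) ✗  (d1,w6) ✓  (d2,w2) ✗  (d2,w3) ✓  (d2,w4) ✓  (d2,w6) ✗  (d2,w7) ✓  (d2,w8) ✗  (d3,w6) ✓  (d3,w7) ✓  (d3,w8) ✓  (d4,w5) ✓  (d4,w8) ✓  (d5,w1) ✓  (d5,w4) ✗  (d6,w8) ✓
Counterexamples (restrictor pairs failing the scope): 6.

6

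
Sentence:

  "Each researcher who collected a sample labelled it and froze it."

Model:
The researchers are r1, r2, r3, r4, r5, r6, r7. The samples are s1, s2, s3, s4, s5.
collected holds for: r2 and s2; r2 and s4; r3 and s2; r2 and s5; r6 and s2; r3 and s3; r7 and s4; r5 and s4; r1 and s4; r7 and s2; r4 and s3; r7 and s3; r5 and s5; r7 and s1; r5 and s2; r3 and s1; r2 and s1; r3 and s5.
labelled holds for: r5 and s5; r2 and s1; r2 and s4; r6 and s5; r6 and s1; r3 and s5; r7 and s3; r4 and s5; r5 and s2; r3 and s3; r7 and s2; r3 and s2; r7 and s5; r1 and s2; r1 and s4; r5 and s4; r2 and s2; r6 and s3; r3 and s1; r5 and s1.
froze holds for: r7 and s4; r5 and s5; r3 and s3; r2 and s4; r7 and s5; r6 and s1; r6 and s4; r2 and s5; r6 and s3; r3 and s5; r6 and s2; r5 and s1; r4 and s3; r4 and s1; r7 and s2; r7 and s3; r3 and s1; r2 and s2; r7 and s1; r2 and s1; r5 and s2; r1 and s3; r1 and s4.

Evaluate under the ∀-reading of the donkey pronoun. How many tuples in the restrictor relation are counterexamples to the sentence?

7

"it" takes "a sample" as antecedent — a donkey pronoun bound across the clause boundary.
Strong reading: for every (r,s) with collected(r,s), labelled(r,s) ∧ froze(r,s).
Restrictor pairs: (r1,s4) ✓  (r2,s1) ✓  (r2,s2) ✓  (r2,s4) ✓  (r2,s5) ✗  (r3,s1) ✓  (r3,s2) ✗  (r3,s3) ✓  (r3,s5) ✓  (r4,s3) ✗  (r5,s2) ✓  (r5,s4) ✗  (r5,s5) ✓  (r6,s2) ✗  (r7,s1) ✗  (r7,s2) ✓  (r7,s3) ✓  (r7,s4) ✗
Counterexamples (restrictor pairs failing the scope): 7.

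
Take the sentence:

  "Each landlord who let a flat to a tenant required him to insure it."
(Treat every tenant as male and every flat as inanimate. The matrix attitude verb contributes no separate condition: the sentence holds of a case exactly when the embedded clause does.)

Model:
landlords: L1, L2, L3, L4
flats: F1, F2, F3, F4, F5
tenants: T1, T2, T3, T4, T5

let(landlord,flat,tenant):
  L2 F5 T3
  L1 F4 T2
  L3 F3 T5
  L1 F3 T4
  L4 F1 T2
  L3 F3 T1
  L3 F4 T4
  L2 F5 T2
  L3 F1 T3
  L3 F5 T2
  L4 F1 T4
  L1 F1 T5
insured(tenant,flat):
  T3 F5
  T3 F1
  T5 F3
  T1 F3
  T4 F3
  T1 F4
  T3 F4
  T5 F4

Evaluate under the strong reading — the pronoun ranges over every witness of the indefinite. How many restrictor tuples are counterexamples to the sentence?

"him" takes "a tenant" as antecedent and "it" takes "a flat"; both are donkey pronouns co-varying with the restrictor.
Strong reading: for every (l,f,t) with let(l,f,t), insured(t,f).
Restrictor triples: (L1,F1,T5)→insured(T5,F1) ✗  (L1,F3,T4)→insured(T4,F3) ✓  (L1,F4,T2)→insured(T2,F4) ✗  (L2,F5,T2)→insured(T2,F5) ✗  (L2,F5,T3)→insured(T3,F5) ✓  (L3,F1,T3)→insured(T3,F1) ✓  (L3,F3,T1)→insured(T1,F3) ✓  (L3,F3,T5)→insured(T5,F3) ✓  (L3,F4,T4)→insured(T4,F4) ✗  (L3,F5,T2)→insured(T2,F5) ✗  (L4,F1,T2)→insured(T2,F1) ✗  (L4,F1,T4)→insured(T4,F1) ✗
Counterexamples (restrictor triples failing the scope): 7.

7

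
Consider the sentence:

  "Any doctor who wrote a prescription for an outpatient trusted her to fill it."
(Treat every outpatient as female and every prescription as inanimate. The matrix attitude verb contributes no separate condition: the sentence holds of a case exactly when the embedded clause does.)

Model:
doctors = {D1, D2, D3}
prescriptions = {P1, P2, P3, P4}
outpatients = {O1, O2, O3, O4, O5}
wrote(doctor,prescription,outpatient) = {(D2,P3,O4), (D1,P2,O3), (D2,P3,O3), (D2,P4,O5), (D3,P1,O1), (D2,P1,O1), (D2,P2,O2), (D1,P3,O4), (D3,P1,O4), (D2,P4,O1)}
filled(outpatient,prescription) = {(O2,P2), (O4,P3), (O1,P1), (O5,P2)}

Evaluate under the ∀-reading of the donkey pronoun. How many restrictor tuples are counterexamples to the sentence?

5

"her" takes "an outpatient" as antecedent and "it" takes "a prescription"; both are donkey pronouns co-varying with the restrictor.
Strong reading: for every (d,p,o) with wrote(d,p,o), filled(o,p).
Restrictor triples: (D1,P2,O3)→filled(O3,P2) ✗  (D1,P3,O4)→filled(O4,P3) ✓  (D2,P1,O1)→filled(O1,P1) ✓  (D2,P2,O2)→filled(O2,P2) ✓  (D2,P3,O3)→filled(O3,P3) ✗  (D2,P3,O4)→filled(O4,P3) ✓  (D2,P4,O1)→filled(O1,P4) ✗  (D2,P4,O5)→filled(O5,P4) ✗  (D3,P1,O1)→filled(O1,P1) ✓  (D3,P1,O4)→filled(O4,P1) ✗
Counterexamples (restrictor triples failing the scope): 5.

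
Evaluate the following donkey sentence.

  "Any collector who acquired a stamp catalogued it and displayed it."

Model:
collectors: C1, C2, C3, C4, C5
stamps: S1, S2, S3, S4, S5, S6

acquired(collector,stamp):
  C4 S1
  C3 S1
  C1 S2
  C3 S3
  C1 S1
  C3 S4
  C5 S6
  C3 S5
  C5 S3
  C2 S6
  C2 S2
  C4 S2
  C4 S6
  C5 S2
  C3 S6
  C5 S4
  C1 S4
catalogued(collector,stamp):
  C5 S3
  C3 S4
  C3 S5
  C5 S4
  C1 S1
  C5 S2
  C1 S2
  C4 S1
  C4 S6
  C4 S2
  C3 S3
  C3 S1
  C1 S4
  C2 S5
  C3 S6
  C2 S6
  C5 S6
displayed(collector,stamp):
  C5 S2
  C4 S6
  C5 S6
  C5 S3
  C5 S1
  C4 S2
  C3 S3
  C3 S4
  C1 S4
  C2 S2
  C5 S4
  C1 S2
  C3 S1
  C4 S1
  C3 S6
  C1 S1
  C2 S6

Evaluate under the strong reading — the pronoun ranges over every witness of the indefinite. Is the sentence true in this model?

False

"it" takes "a stamp" as antecedent — a donkey pronoun bound across the clause boundary.
Strong reading: for every (c,s) with acquired(c,s), catalogued(c,s) ∧ displayed(c,s).
Restrictor pairs: (C1,S1) ✓  (C1,S2) ✓  (C1,S4) ✓  (C2,S2) ✗  (C2,S6) ✓  (C3,S1) ✓  (C3,S3) ✓  (C3,S4) ✓  (C3,S5) ✗  (C3,S6) ✓  (C4,S1) ✓  (C4,S2) ✓  (C4,S6) ✓  (C5,S2) ✓  (C5,S3) ✓  (C5,S4) ✓  (C5,S6) ✓
Counterexample: (C2,S2) is in acquired but fails the scope.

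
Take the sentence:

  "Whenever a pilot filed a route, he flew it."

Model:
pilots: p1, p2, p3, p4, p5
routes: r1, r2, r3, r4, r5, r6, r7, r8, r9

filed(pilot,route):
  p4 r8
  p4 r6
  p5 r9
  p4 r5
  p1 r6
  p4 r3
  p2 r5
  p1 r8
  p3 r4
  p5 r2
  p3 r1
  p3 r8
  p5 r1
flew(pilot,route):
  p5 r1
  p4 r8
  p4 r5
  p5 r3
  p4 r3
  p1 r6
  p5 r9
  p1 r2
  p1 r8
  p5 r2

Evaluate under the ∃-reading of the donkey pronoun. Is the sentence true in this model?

False

"it" takes "a route" as antecedent — a donkey pronoun bound across the clause boundary.
Weak reading: every pilot p with some filed-route has at least one filed-route r such that flew(p,r).
Per pilot: p1:✓  p2:✗  p3:✗  p4:✓  p5:✓
p2 has no witness among its filed-routes.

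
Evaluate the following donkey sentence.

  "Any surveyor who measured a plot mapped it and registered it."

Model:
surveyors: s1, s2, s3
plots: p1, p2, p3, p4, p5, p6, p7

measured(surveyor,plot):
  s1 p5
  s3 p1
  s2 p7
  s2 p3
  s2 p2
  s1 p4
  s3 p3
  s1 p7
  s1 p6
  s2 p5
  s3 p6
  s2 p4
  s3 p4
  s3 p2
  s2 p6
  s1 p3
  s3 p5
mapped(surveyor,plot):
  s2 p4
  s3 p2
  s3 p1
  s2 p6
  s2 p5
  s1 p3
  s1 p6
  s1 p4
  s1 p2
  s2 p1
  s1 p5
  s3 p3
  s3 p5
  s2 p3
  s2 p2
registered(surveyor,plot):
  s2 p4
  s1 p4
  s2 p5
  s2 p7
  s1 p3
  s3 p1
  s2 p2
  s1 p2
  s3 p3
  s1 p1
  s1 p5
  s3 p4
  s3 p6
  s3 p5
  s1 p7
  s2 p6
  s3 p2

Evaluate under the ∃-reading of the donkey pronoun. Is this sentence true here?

"it" takes "a plot" as antecedent — a donkey pronoun bound across the clause boundary.
Weak reading: every surveyor s with some measured-plot has at least one measured-plot p such that mapped(s,p) ∧ registered(s,p).
Per surveyor: s1:✓  s2:✓  s3:✓
Every surveyor in the restrictor has a witness.

True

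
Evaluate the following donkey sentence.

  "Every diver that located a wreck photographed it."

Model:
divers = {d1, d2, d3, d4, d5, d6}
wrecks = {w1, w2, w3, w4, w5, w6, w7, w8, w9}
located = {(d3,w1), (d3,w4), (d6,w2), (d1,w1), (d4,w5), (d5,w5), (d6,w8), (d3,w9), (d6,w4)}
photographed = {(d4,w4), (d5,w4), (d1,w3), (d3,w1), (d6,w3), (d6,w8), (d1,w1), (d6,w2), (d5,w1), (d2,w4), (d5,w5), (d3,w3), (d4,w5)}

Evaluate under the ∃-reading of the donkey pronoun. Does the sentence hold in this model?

True

"it" takes "a wreck" as antecedent — a donkey pronoun bound across the clause boundary.
Weak reading: every diver d with some located-wreck has at least one located-wreck w such that photographed(d,w).
Per diver: d1:✓  d3:✓  d4:✓  d5:✓  d6:✓
Every diver in the restrictor has a witness.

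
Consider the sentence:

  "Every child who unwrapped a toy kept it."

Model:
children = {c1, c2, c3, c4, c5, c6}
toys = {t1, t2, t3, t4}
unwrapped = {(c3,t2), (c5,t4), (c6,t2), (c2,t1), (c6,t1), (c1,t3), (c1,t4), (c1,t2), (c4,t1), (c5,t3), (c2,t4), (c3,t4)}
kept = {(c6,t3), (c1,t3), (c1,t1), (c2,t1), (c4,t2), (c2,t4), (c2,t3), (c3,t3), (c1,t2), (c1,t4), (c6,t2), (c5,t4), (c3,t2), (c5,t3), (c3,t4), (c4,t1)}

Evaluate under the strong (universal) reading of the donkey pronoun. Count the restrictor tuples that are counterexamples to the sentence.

1

"it" takes "a toy" as antecedent — a donkey pronoun bound across the clause boundary.
Strong reading: for every (c,t) with unwrapped(c,t), kept(c,t).
Restrictor pairs: (c1,t2) ✓  (c1,t3) ✓  (c1,t4) ✓  (c2,t1) ✓  (c2,t4) ✓  (c3,t2) ✓  (c3,t4) ✓  (c4,t1) ✓  (c5,t3) ✓  (c5,t4) ✓  (c6,t1) ✗  (c6,t2) ✓
Counterexamples (restrictor pairs failing the scope): 1.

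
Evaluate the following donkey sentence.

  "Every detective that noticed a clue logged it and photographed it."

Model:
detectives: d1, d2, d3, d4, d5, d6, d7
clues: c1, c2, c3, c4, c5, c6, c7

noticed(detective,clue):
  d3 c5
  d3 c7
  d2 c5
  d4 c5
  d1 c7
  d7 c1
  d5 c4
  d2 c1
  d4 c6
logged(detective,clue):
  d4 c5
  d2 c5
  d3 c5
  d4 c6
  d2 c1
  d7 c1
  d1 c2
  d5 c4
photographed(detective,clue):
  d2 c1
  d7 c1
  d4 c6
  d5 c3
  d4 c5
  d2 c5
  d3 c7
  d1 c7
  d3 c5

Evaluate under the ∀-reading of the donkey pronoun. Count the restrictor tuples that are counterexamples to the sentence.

"it" takes "a clue" as antecedent — a donkey pronoun bound across the clause boundary.
Strong reading: for every (d,c) with noticed(d,c), logged(d,c) ∧ photographed(d,c).
Restrictor pairs: (d1,c7) ✗  (d2,c1) ✓  (d2,c5) ✓  (d3,c5) ✓  (d3,c7) ✗  (d4,c5) ✓  (d4,c6) ✓  (d5,c4) ✗  (d7,c1) ✓
Counterexamples (restrictor pairs failing the scope): 3.

3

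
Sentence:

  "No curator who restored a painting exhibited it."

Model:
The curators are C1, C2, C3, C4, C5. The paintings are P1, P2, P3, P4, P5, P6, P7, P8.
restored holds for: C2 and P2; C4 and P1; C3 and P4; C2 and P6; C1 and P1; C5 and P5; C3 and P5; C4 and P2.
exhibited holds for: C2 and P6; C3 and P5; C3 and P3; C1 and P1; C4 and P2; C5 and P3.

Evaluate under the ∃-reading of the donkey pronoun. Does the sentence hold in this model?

"it" takes "a painting" as antecedent — a donkey pronoun bound across the clause boundary.
Truth condition: for no (c,p) with restored(c,p) does exhibited(c,p) hold.
Restrictor pairs — does the scope hold? (C1,P1):holds  (C2,P2):fails  (C2,P6):holds  (C3,P4):fails  (C3,P5):holds  (C4,P1):fails  (C4,P2):holds  (C5,P5):fails
Scope holds for 4 pair(s), so the sentence is false.

False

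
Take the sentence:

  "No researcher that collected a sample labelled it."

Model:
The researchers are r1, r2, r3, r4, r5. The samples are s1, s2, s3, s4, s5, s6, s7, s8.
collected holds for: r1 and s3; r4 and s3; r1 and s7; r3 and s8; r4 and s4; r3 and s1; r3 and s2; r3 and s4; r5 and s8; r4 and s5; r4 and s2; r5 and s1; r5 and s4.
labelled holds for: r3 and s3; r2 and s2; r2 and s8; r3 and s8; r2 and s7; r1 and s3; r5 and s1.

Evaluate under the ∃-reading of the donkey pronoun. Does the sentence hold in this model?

False

"it" takes "a sample" as antecedent — a donkey pronoun bound across the clause boundary.
Truth condition: for no (r,s) with collected(r,s) does labelled(r,s) hold.
Restrictor pairs — does the scope hold? (r1,s3):holds  (r1,s7):fails  (r3,s1):fails  (r3,s2):fails  (r3,s4):fails  (r3,s8):holds  (r4,s2):fails  (r4,s3):fails  (r4,s4):fails  (r4,s5):fails  (r5,s1):holds  (r5,s4):fails  (r5,s8):fails
Scope holds for 3 pair(s), so the sentence is false.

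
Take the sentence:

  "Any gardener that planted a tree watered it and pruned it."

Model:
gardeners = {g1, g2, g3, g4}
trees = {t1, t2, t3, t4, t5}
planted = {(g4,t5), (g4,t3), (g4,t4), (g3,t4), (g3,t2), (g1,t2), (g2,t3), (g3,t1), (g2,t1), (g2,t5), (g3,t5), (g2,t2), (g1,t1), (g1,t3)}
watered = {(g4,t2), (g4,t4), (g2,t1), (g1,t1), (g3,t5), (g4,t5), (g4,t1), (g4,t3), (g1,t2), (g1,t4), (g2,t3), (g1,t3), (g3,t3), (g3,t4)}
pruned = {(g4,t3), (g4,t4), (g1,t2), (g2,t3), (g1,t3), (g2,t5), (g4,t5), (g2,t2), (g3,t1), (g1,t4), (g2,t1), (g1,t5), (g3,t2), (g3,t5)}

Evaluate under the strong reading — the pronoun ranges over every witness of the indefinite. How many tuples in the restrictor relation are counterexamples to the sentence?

6

"it" takes "a tree" as antecedent — a donkey pronoun bound across the clause boundary.
Strong reading: for every (g,t) with planted(g,t), watered(g,t) ∧ pruned(g,t).
Restrictor pairs: (g1,t1) ✗  (g1,t2) ✓  (g1,t3) ✓  (g2,t1) ✓  (g2,t2) ✗  (g2,t3) ✓  (g2,t5) ✗  (g3,t1) ✗  (g3,t2) ✗  (g3,t4) ✗  (g3,t5) ✓  (g4,t3) ✓  (g4,t4) ✓  (g4,t5) ✓
Counterexamples (restrictor pairs failing the scope): 6.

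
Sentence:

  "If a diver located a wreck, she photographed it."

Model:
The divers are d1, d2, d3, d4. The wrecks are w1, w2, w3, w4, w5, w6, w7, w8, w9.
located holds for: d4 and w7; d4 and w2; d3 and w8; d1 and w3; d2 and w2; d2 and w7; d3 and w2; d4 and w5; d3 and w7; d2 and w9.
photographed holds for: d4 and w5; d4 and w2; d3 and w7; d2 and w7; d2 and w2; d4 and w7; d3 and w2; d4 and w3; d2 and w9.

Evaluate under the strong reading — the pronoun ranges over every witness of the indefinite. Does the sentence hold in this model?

"it" takes "a wreck" as antecedent — a donkey pronoun bound across the clause boundary.
Strong reading: for every (d,w) with located(d,w), photographed(d,w).
Restrictor pairs: (d1,w3) ✗  (d2,w2) ✓  (d2,w7) ✓  (d2,w9) ✓  (d3,w2) ✓  (d3,w7) ✓  (d3,w8) ✗  (d4,w2) ✓  (d4,w5) ✓  (d4,w7) ✓
Counterexample: (d1,w3) is in located but fails the scope.

False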